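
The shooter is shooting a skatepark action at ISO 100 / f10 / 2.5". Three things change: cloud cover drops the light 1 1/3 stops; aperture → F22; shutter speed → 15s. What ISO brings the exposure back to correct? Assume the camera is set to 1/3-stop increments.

Scene light: 1 1/3 stops darker.
Aperture: f/10 → f/11 → f/13 → f/14 → f/16 → f/18 → f/20 → f/22 — 2 1/3 stops narrower (darker).
Shutter speed: 2.5 → 3.2 → 4 → 5 → 6 → 8 → 10 → 13 → 15 — 2 2/3 stops slower (brighter).
Net so far: 1 stop darker. ISO: 100 → 125 → 160 → 200.

ISO 200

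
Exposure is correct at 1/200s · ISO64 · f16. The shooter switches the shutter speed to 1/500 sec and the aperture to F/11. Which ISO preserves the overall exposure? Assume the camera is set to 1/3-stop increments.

Shutter speed: 1/200 → 1/250 → 1/320 → 1/400 → 1/500 — 1 1/3 stops faster (darker).
Aperture: f/16 → f/14 → f/13 → f/11 — 1 stop larger aperture (brighter).
Net change so far: 1/3 stop darker. Offset with the ISO: 64 → 80.

ISO 80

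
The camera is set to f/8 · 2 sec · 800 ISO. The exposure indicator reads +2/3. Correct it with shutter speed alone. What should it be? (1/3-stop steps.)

1.3 s

Overexposed by 2/3 stop → need 2/3 stop darker.
Shutter speed: 2 → 1.6 → 1.3.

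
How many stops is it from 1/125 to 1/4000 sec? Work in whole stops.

1/125 → 1/250 → 1/500 → 1/1000 → 1/2000 → 1/4000 — count the steps: 5 stops.

5 stops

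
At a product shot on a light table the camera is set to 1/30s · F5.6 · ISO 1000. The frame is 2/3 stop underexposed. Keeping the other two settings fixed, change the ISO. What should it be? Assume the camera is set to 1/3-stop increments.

ISO 1600

Underexposed by 2/3 stop → need 2/3 stop brighter.
ISO: 1000 → 1250 → 1600.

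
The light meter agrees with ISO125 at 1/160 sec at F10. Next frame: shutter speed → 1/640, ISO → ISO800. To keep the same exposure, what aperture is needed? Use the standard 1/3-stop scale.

Shutter speed: 1/160 → 1/200 → 1/250 → 1/320 → 1/400 → 1/500 → 1/640 — 2 stops shorter (darker).
ISO: 125 → 160 → 200 → 250 → 320 → 400 → 500 → 640 → 800 — 2 2/3 stops raised (brighter).
Net change so far: 2/3 stop brighter. Offset with the aperture: f/10 → f/11 → f/13.

f/13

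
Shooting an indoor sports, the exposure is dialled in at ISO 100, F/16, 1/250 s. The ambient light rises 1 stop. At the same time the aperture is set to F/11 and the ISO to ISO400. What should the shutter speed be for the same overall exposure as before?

1/4000s

Scene light: 1 stop brighter.
Aperture: f/16 → f/11 — 1 stop opened up (brighter).
ISO: 100 → 200 → 400 — 2 stops raised (brighter).
Net so far: 4 stops brighter. Shutter speed: 1/250 → 1/500 → 1/1000 → 1/2000 → 1/4000.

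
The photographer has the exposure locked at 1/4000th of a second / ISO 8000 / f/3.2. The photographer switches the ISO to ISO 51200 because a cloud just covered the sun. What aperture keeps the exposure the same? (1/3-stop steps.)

ISO: 8000 → 10000 → 12800 → 16000 → 20000 → 25600 → 32000 → 40000 → 51200 — 2 2/3 stops higher (brighter).
Need 2 2/3 stops darker from the aperture: f/3.2 → f/3.5 → f/4 → f/4.5 → f/5 → f/5.6 → f/6.3 → f/7.1 → f/8.

f/8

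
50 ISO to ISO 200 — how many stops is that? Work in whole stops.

50 → 100 → 200 — count the steps: 2 stops.

2 stops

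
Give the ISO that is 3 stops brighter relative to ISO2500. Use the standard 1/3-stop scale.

ISO: 2500 → 3200 → 4000 → 5000 → 6400 → 8000 → 10000 → 12800 → 16000 → 20000 — 3 stops raised (brighter).

ISO 20000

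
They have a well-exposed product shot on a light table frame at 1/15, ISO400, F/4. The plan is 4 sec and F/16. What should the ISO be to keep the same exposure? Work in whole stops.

Shutter speed: 1/15 → 1/8 → 1/4 → 1/2 → 1 → 2 → 4 — 6 stops slower (brighter).
Aperture: f/4 → f/5.6 → f/8 → f/11 → f/16 — 4 stops stopped down (darker).
Net change so far: 2 stops brighter. Offset with the ISO: 400 → 200 → 100.

ISO 100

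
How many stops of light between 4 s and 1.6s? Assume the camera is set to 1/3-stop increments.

4 → 3.2 → 2.5 → 2 → 1.6 — count the steps: 4 third-stops = 1 1/3 stops.

1 1/3 stops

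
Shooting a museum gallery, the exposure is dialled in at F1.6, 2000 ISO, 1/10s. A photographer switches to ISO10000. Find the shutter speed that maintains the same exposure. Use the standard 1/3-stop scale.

1/50s

ISO: 2000 → 2500 → 3200 → 4000 → 5000 → 6400 → 8000 → 10000 — 2 1/3 stops higher (brighter).
Need 2 1/3 stops darker from the shutter speed: 1/10 → 1/13 → 1/15 → 1/20 → 1/25 → 1/30 → 1/40 → 1/50.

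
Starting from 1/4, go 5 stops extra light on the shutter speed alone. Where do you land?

8 s

Shutter speed: 1/4 → 1/2 → 1 → 2 → 4 → 8 — 5 stops longer (brighter).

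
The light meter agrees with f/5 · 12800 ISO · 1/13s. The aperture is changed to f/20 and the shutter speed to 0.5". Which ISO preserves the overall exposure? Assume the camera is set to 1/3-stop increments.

Aperture: f/5 → f/5.6 → f/6.3 → f/7.1 → f/8 → f/9 → f/10 → f/11 → f/13 → f/14 → f/16 → f/18 → f/20 — 4 stops smaller aperture (darker).
Shutter speed: 1/13 → 1/10 → 1/8 → 1/6 → 1/5 → 1/4 → 0.3 → 0.4 → 0.5 — 2 2/3 stops slower (brighter).
Net change so far: 1 1/3 stops darker. Offset with the ISO: 12800 → 16000 → 20000 → 25600 → 32000.

ISO 32000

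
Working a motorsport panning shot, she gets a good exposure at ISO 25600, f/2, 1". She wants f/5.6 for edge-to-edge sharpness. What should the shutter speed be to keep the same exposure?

Aperture: f/2 → f/2.8 → f/4 → f/5.6 — 3 stops smaller aperture (darker).
Need 3 stops brighter from the shutter speed: 1 → 2 → 4 → 8.

8 s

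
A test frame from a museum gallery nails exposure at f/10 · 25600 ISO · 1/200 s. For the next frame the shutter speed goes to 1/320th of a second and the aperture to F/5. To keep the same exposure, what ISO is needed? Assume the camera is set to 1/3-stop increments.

Shutter speed: 1/200 → 1/250 → 1/320 — 2/3 stop faster (darker).
Aperture: f/10 → f/9 → f/8 → f/7.1 → f/6.3 → f/5.6 → f/5 — 2 stops wider (brighter).
Net change so far: 1 1/3 stops brighter. Offset with the ISO: 25600 → 20000 → 16000 → 12800 → 10000.

ISO 10000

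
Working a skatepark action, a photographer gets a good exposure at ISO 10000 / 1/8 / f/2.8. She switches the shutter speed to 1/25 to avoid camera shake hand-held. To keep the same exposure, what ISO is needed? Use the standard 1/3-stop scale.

ISO 32000

Shutter speed: 1/8 → 1/10 → 1/13 → 1/15 → 1/20 → 1/25 — 1 2/3 stops faster (darker).
Need 1 2/3 stops brighter from the ISO: 10000 → 12800 → 16000 → 20000 → 25600 → 32000.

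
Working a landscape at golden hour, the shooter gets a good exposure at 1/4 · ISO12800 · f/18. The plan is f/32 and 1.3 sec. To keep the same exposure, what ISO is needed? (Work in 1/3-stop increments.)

Aperture: f/18 → f/20 → f/22 → f/25 → f/29 → f/32 — 1 2/3 stops smaller aperture (darker).
Shutter speed: 1/4 → 0.3 → 0.4 → 0.5 → 0.6 → 0.8 → 1 → 1.3 — 2 1/3 stops slower (brighter).
Net change so far: 2/3 stop brighter. Offset with the ISO: 12800 → 10000 → 8000.

ISO 8000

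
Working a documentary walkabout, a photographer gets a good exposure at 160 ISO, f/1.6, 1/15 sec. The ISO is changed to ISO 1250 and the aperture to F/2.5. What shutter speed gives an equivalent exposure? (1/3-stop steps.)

ISO: 160 → 200 → 250 → 320 → 400 → 500 → 640 → 800 → 1000 → 1250 — 3 stops raised (brighter).
Aperture: f/1.6 → f/1.8 → f/2 → f/2.2 → f/2.5 — 1 1/3 stops narrower (darker).
Net change so far: 1 2/3 stops brighter. Offset with the shutter speed: 1/15 → 1/20 → 1/25 → 1/30 → 1/40 → 1/50.

1/50s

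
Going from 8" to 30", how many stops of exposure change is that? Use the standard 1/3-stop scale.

8 → 10 → 13 → 15 → 20 → 25 → 30 — count the steps: 6 third-stops = 2 stops.

2 stops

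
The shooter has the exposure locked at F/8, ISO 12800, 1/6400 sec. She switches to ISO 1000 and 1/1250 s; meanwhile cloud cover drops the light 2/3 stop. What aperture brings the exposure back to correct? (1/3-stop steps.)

f/4

Scene light: 2/3 stop darker.
ISO: 12800 → 10000 → 8000 → 6400 → 5000 → 4000 → 3200 → 2500 → 2000 → 1600 → 1250 → 1000 — 3 2/3 stops dropped (darker).
Shutter speed: 1/6400 → 1/5000 → 1/4000 → 1/3200 → 1/2500 → 1/2000 → 1/1600 → 1/1250 — 2 1/3 stops slower (brighter).
Net so far: 2 stops darker. Aperture: f/8 → f/7.1 → f/6.3 → f/5.6 → f/5 → f/4.5 → f/4.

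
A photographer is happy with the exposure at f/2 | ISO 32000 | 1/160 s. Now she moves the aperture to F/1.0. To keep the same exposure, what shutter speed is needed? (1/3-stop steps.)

1/640s

Aperture: f/2 → f/1.8 → f/1.6 → f/1.4 → f/1.2 → f/1.1 → f/1.0 — 2 stops opened up (brighter).
Need 2 stops darker from the shutter speed: 1/160 → 1/200 → 1/250 → 1/320 → 1/400 → 1/500 → 1/640.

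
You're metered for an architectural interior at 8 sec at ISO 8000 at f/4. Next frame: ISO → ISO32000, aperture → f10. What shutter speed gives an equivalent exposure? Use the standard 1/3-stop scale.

ISO: 8000 → 10000 → 12800 → 16000 → 20000 → 25600 → 32000 — 2 stops raised (brighter).
Aperture: f/4 → f/4.5 → f/5 → f/5.6 → f/6.3 → f/7.1 → f/8 → f/9 → f/10 — 2 2/3 stops narrower (darker).
Net change so far: 2/3 stop darker. Offset with the shutter speed: 8 → 10 → 13.

13 s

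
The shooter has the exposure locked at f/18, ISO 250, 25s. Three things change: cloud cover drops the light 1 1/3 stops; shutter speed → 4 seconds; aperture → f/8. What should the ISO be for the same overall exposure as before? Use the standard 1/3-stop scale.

Scene light: 1 1/3 stops darker.
Shutter speed: 25 → 20 → 15 → 13 → 10 → 8 → 6 → 5 → 4 — 2 2/3 stops shorter (darker).
Aperture: f/18 → f/16 → f/14 → f/13 → f/11 → f/10 → f/9 → f/8 — 2 1/3 stops larger aperture (brighter).
Net so far: 1 2/3 stops darker. ISO: 250 → 320 → 400 → 500 → 640 → 800.

ISO 800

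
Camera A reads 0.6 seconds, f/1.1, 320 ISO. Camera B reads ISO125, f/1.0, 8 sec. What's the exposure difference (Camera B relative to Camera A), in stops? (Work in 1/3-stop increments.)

Aperture: f/1.1 → f/1.0 — 1/3 stop larger aperture (brighter).
Shutter speed: 0.6 → 0.8 → 1 → 1.3 → 1.6 → 2 → 2.5 → 3.2 → 4 → 5 → 6 → 8 — 3 2/3 stops longer (brighter).
ISO: 320 → 250 → 200 → 160 → 125 — 1 1/3 stops dropped (darker).
Net: +1/3 +3 2/3 −1 1/3 = +2 2/3 stops.

2 2/3 stops brighter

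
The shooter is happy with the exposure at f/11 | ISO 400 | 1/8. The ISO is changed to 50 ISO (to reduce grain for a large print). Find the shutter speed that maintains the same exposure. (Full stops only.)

1 s

ISO: 400 → 200 → 100 → 50 — 3 stops dropped (darker).
Need 3 stops brighter from the shutter speed: 1/8 → 1/4 → 1/2 → 1.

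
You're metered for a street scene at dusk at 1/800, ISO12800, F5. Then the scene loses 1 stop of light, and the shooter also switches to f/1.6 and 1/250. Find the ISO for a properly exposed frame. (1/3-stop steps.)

ISO 800

Scene light: 1 stop darker.
Aperture: f/5 → f/4.5 → f/4 → f/3.5 → f/3.2 → f/2.8 → f/2.5 → f/2.2 → f/2 → f/1.8 → f/1.6 — 3 1/3 stops opened up (brighter).
Shutter speed: 1/800 → 1/640 → 1/500 → 1/400 → 1/320 → 1/250 — 1 2/3 stops slower (brighter).
Net so far: 4 stops brighter. ISO: 12800 → 10000 → 8000 → 6400 → 5000 → 4000 → 3200 → 2500 → 2000 → 1600 → 1250 → 1000 → 800.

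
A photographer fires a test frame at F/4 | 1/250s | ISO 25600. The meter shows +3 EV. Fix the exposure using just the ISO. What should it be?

ISO 3200

Overexposed by 3 stops → need 3 stops darker.
ISO: 25600 → 12800 → 6400 → 3200.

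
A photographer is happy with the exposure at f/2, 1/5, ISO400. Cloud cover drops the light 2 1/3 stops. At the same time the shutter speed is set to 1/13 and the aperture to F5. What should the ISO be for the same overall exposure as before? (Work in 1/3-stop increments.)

Scene light: 2 1/3 stops darker.
Shutter speed: 1/5 → 1/6 → 1/8 → 1/10 → 1/13 — 1 1/3 stops shorter (darker).
Aperture: f/2 → f/2.2 → f/2.5 → f/2.8 → f/3.2 → f/3.5 → f/4 → f/4.5 → f/5 — 2 2/3 stops narrower (darker).
Net so far: 6 1/3 stops darker. ISO: 400 → 500 → 640 → 800 → 1000 → 1250 → 1600 → 2000 → 2500 → 3200 → 4000 → 5000 → 6400 → 8000 → 10000 → 12800 → 16000 → 20000 → 25600 → 32000.

ISO 32000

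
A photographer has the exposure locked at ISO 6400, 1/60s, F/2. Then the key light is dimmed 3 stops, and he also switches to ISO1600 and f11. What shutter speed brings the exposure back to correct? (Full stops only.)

Scene light: 3 stops darker.
ISO: 6400 → 3200 → 1600 — 2 stops lower (darker).
Aperture: f/2 → f/2.8 → f/4 → f/5.6 → f/8 → f/11 — 5 stops stopped down (darker).
Net so far: 10 stops darker. Shutter speed: 1/60 → 1/30 → 1/15 → 1/8 → 1/4 → 1/2 → 1 → 2 → 4 → 8 → 15.

15 s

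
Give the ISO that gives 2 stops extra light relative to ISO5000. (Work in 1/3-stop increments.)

ISO 20000

ISO: 5000 → 6400 → 8000 → 10000 → 12800 → 16000 → 20000 — 2 stops higher (brighter).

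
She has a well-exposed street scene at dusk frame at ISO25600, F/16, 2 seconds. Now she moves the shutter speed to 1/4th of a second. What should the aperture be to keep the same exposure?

Shutter speed: 2 → 1 → 1/2 → 1/4 — 3 stops faster (darker).
Need 3 stops brighter from the aperture: f/16 → f/11 → f/8 → f/5.6.

f/5.6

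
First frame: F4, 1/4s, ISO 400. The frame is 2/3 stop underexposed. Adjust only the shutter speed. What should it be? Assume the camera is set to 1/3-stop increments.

0.4 s

Underexposed by 2/3 stop → need 2/3 stop brighter.
Shutter speed: 1/4 → 0.3 → 0.4.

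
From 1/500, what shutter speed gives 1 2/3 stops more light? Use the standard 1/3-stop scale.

Shutter speed: 1/500 → 1/400 → 1/320 → 1/250 → 1/200 → 1/160 — 1 2/3 stops longer (brighter).

1/160s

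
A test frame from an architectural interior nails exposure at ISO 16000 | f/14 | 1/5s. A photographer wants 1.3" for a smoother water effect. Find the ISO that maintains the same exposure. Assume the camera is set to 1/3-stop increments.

Shutter speed: 1/5 → 1/4 → 0.3 → 0.4 → 0.5 → 0.6 → 0.8 → 1 → 1.3 — 2 2/3 stops longer (brighter).
Need 2 2/3 stops darker from the ISO: 16000 → 12800 → 10000 → 8000 → 6400 → 5000 → 4000 → 3200 → 2500.

ISO 2500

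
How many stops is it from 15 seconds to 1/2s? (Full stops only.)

15 → 8 → 4 → 2 → 1 → 1/2 — count the steps: 5 stops.

5 stops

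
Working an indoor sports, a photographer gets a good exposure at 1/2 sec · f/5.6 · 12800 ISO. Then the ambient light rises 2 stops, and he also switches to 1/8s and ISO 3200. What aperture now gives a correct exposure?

Scene light: 2 stops brighter.
Shutter speed: 1/2 → 1/4 → 1/8 — 2 stops shorter (darker).
ISO: 12800 → 6400 → 3200 — 2 stops lower (darker).
Net so far: 2 stops darker. Aperture: f/5.6 → f/4 → f/2.8.

f/2.8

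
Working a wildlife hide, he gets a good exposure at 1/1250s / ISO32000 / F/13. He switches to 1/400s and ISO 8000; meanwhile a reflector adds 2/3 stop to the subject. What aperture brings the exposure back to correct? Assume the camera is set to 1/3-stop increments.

Scene light: 2/3 stop brighter.
Shutter speed: 1/1250 → 1/1000 → 1/800 → 1/640 → 1/500 → 1/400 — 1 2/3 stops slower (brighter).
ISO: 32000 → 25600 → 20000 → 16000 → 12800 → 10000 → 8000 — 2 stops dropped (darker).
Net so far: 1/3 stop brighter. Aperture: f/13 → f/14.

f/14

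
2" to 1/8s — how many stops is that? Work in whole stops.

2 → 1 → 1/2 → 1/4 → 1/8 — count the steps: 4 stops.

4 stops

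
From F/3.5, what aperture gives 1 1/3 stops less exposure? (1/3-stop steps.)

Aperture: f/3.5 → f/4 → f/4.5 → f/5 → f/5.6 — 1 1/3 stops stopped down (darker).

f/5.6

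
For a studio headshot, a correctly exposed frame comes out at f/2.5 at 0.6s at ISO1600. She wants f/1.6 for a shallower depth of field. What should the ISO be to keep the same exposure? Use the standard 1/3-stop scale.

Aperture: f/2.5 → f/2.2 → f/2 → f/1.8 → f/1.6 — 1 1/3 stops opened up (brighter).
Need 1 1/3 stops darker from the ISO: 1600 → 1250 → 1000 → 800 → 640.

ISO 640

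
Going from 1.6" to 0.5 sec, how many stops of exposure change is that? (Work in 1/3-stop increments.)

1 2/3 stops

1.6 → 1.3 → 1 → 0.8 → 0.6 → 0.5 — count the steps: 5 third-stops = 1 2/3 stops.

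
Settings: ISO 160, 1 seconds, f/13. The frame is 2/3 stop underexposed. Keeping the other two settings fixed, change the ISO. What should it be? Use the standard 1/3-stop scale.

ISO 250

Underexposed by 2/3 stop → need 2/3 stop brighter.
ISO: 160 → 200 → 250.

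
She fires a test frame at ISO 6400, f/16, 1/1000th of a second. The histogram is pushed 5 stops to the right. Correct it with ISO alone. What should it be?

Overexposed by 5 stops → need 5 stops darker.
ISO: 6400 → 3200 → 1600 → 800 → 400 → 200.

ISO 200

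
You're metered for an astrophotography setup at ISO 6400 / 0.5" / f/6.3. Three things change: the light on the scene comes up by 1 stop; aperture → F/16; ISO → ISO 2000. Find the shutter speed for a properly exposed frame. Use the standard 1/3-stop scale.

Scene light: 1 stop brighter.
Aperture: f/6.3 → f/7.1 → f/8 → f/9 → f/10 → f/11 → f/13 → f/14 → f/16 — 2 2/3 stops narrower (darker).
ISO: 6400 → 5000 → 4000 → 3200 → 2500 → 2000 — 1 2/3 stops dropped (darker).
Net so far: 3 1/3 stops darker. Shutter speed: 0.5 → 0.6 → 0.8 → 1 → 1.3 → 1.6 → 2 → 2.5 → 3.2 → 4 → 5.

5 s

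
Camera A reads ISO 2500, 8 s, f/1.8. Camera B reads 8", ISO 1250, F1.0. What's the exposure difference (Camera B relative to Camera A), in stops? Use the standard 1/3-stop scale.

Aperture: f/1.8 → f/1.6 → f/1.4 → f/1.2 → f/1.1 → f/1.0 — 1 2/3 stops opened up (brighter).
Shutter speed: unchanged.
ISO: 2500 → 2000 → 1600 → 1250 — 1 stop dropped (darker).
Net: +1 2/3 −1 = +2/3 stops.

2/3 stop brighter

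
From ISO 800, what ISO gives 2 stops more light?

ISO: 800 → 1600 → 3200 — 2 stops raised (brighter).

ISO 3200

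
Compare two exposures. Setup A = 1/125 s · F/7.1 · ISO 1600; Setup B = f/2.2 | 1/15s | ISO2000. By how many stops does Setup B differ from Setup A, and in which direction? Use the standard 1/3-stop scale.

Aperture: f/7.1 → f/6.3 → f/5.6 → f/5 → f/4.5 → f/4 → f/3.5 → f/3.2 → f/2.8 → f/2.5 → f/2.2 — 3 1/3 stops larger aperture (brighter).
Shutter speed: 1/125 → 1/100 → 1/80 → 1/60 → 1/50 → 1/40 → 1/30 → 1/25 → 1/20 → 1/15 — 3 stops slower (brighter).
ISO: 1600 → 2000 — 1/3 stop higher (brighter).
Net: +3 1/3 +3 +1/3 = +6 2/3 stops.

6 2/3 stops brighter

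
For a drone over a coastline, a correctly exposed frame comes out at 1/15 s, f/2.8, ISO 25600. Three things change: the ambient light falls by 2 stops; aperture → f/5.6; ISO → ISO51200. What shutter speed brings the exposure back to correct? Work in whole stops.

Scene light: 2 stops darker.
Aperture: f/2.8 → f/4 → f/5.6 — 2 stops smaller aperture (darker).
ISO: 25600 → 51200 — 1 stop raised (brighter).
Net so far: 3 stops darker. Shutter speed: 1/15 → 1/8 → 1/4 → 1/2.

1/2s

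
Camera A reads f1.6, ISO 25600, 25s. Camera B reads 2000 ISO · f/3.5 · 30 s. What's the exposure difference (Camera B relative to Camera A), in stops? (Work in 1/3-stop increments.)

5 2/3 stops darker

Aperture: f/1.6 → f/1.8 → f/2 → f/2.2 → f/2.5 → f/2.8 → f/3.2 → f/3.5 — 2 1/3 stops stopped down (darker).
Shutter speed: 25 → 30 — 1/3 stop longer (brighter).
ISO: 25600 → 20000 → 16000 → 12800 → 10000 → 8000 → 6400 → 5000 → 4000 → 3200 → 2500 → 2000 — 3 2/3 stops lower (darker).
Net: −2 1/3 +1/3 −3 2/3 = −5 2/3 stops.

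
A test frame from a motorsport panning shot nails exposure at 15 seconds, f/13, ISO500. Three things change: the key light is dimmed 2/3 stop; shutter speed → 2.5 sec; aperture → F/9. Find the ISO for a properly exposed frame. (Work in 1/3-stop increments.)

Scene light: 2/3 stop darker.
Shutter speed: 15 → 13 → 10 → 8 → 6 → 5 → 4 → 3.2 → 2.5 — 2 2/3 stops faster (darker).
Aperture: f/13 → f/11 → f/10 → f/9 — 1 stop wider (brighter).
Net so far: 2 1/3 stops darker. ISO: 500 → 640 → 800 → 1000 → 1250 → 1600 → 2000 → 2500.

ISO 2500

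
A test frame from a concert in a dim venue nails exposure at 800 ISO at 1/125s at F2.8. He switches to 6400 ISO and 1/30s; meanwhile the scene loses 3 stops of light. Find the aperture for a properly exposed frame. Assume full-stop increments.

f/5.6

Scene light: 3 stops darker.
ISO: 800 → 1600 → 3200 → 6400 — 3 stops raised (brighter).
Shutter speed: 1/125 → 1/60 → 1/30 — 2 stops slower (brighter).
Net so far: 2 stops brighter. Aperture: f/2.8 → f/4 → f/5.6.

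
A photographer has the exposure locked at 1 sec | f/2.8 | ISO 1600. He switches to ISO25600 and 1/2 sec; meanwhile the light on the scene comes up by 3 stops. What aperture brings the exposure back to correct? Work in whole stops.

Scene light: 3 stops brighter.
ISO: 1600 → 3200 → 6400 → 12800 → 25600 — 4 stops higher (brighter).
Shutter speed: 1 → 1/2 — 1 stop shorter (darker).
Net so far: 6 stops brighter. Aperture: f/2.8 → f/4 → f/5.6 → f/8 → f/11 → f/16 → f/22.

f/22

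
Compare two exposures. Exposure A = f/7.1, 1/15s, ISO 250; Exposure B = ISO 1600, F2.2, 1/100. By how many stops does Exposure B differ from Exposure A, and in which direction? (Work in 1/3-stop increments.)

3 1/3 stops brighter

Aperture: f/7.1 → f/6.3 → f/5.6 → f/5 → f/4.5 → f/4 → f/3.5 → f/3.2 → f/2.8 → f/2.5 → f/2.2 — 3 1/3 stops opened up (brighter).
Shutter speed: 1/15 → 1/20 → 1/25 → 1/30 → 1/40 → 1/50 → 1/60 → 1/80 → 1/100 — 2 2/3 stops faster (darker).
ISO: 250 → 320 → 400 → 500 → 640 → 800 → 1000 → 1250 → 1600 — 2 2/3 stops raised (brighter).
Net: +3 1/3 −2 2/3 +2 2/3 = +3 1/3 stops.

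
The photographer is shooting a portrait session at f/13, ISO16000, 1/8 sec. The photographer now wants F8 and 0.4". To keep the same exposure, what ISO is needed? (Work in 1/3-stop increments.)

ISO 2000

Aperture: f/13 → f/11 → f/10 → f/9 → f/8 — 1 1/3 stops opened up (brighter).
Shutter speed: 1/8 → 1/6 → 1/5 → 1/4 → 0.3 → 0.4 — 1 2/3 stops slower (brighter).
Net change so far: 3 stops brighter. Offset with the ISO: 16000 → 12800 → 10000 → 8000 → 6400 → 5000 → 4000 → 3200 → 2500 → 2000.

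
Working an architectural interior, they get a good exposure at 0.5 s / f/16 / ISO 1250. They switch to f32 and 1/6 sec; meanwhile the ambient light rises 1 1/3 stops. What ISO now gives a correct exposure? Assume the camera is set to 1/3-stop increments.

ISO 6400

Scene light: 1 1/3 stops brighter.
Aperture: f/16 → f/18 → f/20 → f/22 → f/25 → f/29 → f/32 — 2 stops smaller aperture (darker).
Shutter speed: 0.5 → 0.4 → 0.3 → 1/4 → 1/5 → 1/6 — 1 2/3 stops shorter (darker).
Net so far: 2 1/3 stops darker. ISO: 1250 → 1600 → 2000 → 2500 → 3200 → 4000 → 5000 → 6400.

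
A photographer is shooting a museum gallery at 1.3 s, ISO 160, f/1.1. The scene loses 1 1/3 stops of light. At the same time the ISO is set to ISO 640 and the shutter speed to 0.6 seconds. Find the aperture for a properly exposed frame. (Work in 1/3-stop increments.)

Scene light: 1 1/3 stops darker.
ISO: 160 → 200 → 250 → 320 → 400 → 500 → 640 — 2 stops higher (brighter).
Shutter speed: 1.3 → 1 → 0.8 → 0.6 — 1 stop shorter (darker).
Net so far: 1/3 stop darker. Aperture: f/1.1 → f/1.0.

f/1.0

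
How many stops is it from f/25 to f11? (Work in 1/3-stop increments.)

f/25 → f/22 → f/20 → f/18 → f/16 → f/14 → f/13 → f/11 — count the steps: 7 third-stops = 2 1/3 stops.

2 1/3 stops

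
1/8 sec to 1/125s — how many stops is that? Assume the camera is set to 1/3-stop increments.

4 stops

1/8 → 1/10 → 1/13 → 1/15 → 1/20 → 1/25 → 1/30 → 1/40 → 1/50 → 1/60 → 1/80 → 1/100 → 1/125 — count the steps: 12 third-stops = 4 stops.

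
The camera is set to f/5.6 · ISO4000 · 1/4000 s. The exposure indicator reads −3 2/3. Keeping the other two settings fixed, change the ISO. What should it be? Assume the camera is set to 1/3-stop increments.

Underexposed by 3 2/3 stops → need 3 2/3 stops brighter.
ISO: 4000 → 5000 → 6400 → 8000 → 10000 → 12800 → 16000 → 20000 → 25600 → 32000 → 40000 → 51200.

ISO 51200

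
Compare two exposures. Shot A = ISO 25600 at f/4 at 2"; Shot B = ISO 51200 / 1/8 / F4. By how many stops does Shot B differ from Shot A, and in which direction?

Aperture: unchanged.
Shutter speed: 2 → 1 → 1/2 → 1/4 → 1/8 — 4 stops faster (darker).
ISO: 25600 → 51200 — 1 stop raised (brighter).
Net: −4 +1 = −3 stops.

3 stops darker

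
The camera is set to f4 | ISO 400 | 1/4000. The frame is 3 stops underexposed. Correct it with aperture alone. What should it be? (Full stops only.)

f/1.4

Underexposed by 3 stops → need 3 stops brighter.
Aperture: f/4 → f/2.8 → f/2 → f/1.4.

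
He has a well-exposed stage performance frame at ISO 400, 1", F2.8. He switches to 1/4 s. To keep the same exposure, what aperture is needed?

Shutter speed: 1 → 1/2 → 1/4 — 2 stops faster (darker).
Need 2 stops brighter from the aperture: f/2.8 → f/2 → f/1.4.

f/1.4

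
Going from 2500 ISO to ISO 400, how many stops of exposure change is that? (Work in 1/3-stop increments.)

2 2/3 stops

2500 → 2000 → 1600 → 1250 → 1000 → 800 → 640 → 500 → 400 — count the steps: 8 third-stops = 2 2/3 stops.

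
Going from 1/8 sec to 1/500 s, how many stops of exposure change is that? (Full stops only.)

6 stops

1/8 → 1/15 → 1/30 → 1/60 → 1/125 → 1/250 → 1/500 — count the steps: 6 stops.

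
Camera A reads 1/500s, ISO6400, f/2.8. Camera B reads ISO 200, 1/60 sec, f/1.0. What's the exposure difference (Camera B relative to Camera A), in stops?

1 stop brighter

Aperture: f/2.8 → f/2 → f/1.4 → f/1.0 — 3 stops wider (brighter).
Shutter speed: 1/500 → 1/250 → 1/125 → 1/60 — 3 stops longer (brighter).
ISO: 6400 → 3200 → 1600 → 800 → 400 → 200 — 5 stops lower (darker).
Net: +3 +3 −5 = +1 stop.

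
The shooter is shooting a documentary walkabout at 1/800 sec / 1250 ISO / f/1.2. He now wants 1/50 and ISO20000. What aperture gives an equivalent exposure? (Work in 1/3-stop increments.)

Shutter speed: 1/800 → 1/640 → 1/500 → 1/400 → 1/320 → 1/250 → 1/200 → 1/160 → 1/125 → 1/100 → 1/80 → 1/60 → 1/50 — 4 stops slower (brighter).
ISO: 1250 → 1600 → 2000 → 2500 → 3200 → 4000 → 5000 → 6400 → 8000 → 10000 → 12800 → 16000 → 20000 — 4 stops higher (brighter).
Net change so far: 8 stops brighter. Offset with the aperture: f/1.2 → f/1.4 → f/1.6 → f/1.8 → f/2 → f/2.2 → f/2.5 → f/2.8 → f/3.2 → f/3.5 → f/4 → f/4.5 → f/5 → f/5.6 → f/6.3 → f/7.1 → f/8 → f/9 → f/10 → f/11 → f/13 → f/14 → f/16 → f/18 → f/20.

f/20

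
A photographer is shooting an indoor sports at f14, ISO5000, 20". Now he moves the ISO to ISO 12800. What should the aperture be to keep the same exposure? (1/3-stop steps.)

f/22

ISO: 5000 → 6400 → 8000 → 10000 → 12800 — 1 1/3 stops higher (brighter).
Need 1 1/3 stops darker from the aperture: f/14 → f/16 → f/18 → f/20 → f/22.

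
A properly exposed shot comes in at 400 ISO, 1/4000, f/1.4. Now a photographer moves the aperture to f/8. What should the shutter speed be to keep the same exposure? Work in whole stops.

1/125s

Aperture: f/1.4 → f/2 → f/2.8 → f/4 → f/5.6 → f/8 — 5 stops smaller aperture (darker).
Need 5 stops brighter from the shutter speed: 1/4000 → 1/2000 → 1/1000 → 1/500 → 1/250 → 1/125.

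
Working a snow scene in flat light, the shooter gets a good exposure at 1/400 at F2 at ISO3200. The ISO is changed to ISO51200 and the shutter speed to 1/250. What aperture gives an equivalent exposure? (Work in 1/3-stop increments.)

ISO: 3200 → 4000 → 5000 → 6400 → 8000 → 10000 → 12800 → 16000 → 20000 → 25600 → 32000 → 40000 → 51200 — 4 stops raised (brighter).
Shutter speed: 1/400 → 1/320 → 1/250 — 2/3 stop slower (brighter).
Net change so far: 4 2/3 stops brighter. Offset with the aperture: f/2 → f/2.2 → f/2.5 → f/2.8 → f/3.2 → f/3.5 → f/4 → f/4.5 → f/5 → f/5.6 → f/6.3 → f/7.1 → f/8 → f/9 → f/10.

f/10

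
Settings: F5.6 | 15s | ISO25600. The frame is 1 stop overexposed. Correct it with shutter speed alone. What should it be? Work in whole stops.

Overexposed by 1 stop → need 1 stop darker.
Shutter speed: 15 → 8.

8 s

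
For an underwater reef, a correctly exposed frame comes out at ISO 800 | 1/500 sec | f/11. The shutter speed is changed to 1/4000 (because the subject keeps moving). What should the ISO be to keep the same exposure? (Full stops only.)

ISO 6400

Shutter speed: 1/500 → 1/1000 → 1/2000 → 1/4000 — 3 stops faster (darker).
Need 3 stops brighter from the ISO: 800 → 1600 → 3200 → 6400.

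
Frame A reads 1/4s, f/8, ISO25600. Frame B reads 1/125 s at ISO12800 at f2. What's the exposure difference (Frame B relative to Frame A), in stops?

Aperture: f/8 → f/5.6 → f/4 → f/2.8 → f/2 — 4 stops wider (brighter).
Shutter speed: 1/4 → 1/8 → 1/15 → 1/30 → 1/60 → 1/125 — 5 stops shorter (darker).
ISO: 25600 → 12800 — 1 stop dropped (darker).
Net: +4 −5 −1 = −2 stops.

2 stops darker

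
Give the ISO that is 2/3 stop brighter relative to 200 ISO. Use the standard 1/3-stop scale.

ISO: 200 → 250 → 320 — 2/3 stop raised (brighter).

ISO 320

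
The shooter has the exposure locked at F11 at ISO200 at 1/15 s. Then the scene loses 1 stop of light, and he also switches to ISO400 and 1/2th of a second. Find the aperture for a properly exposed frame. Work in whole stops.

Scene light: 1 stop darker.
ISO: 200 → 400 — 1 stop raised (brighter).
Shutter speed: 1/15 → 1/8 → 1/4 → 1/2 — 3 stops longer (brighter).
Net so far: 3 stops brighter. Aperture: f/11 → f/16 → f/22 → f/32.

f/32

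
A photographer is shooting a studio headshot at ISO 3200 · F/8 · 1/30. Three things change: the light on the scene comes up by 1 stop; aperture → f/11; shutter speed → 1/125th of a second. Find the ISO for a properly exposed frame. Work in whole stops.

ISO 12800

Scene light: 1 stop brighter.
Aperture: f/8 → f/11 — 1 stop narrower (darker).
Shutter speed: 1/30 → 1/60 → 1/125 — 2 stops shorter (darker).
Net so far: 2 stops darker. ISO: 3200 → 6400 → 12800.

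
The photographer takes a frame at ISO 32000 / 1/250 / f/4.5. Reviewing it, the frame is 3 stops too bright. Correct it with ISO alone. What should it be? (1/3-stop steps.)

Overexposed by 3 stops → need 3 stops darker.
ISO: 32000 → 25600 → 20000 → 16000 → 12800 → 10000 → 8000 → 6400 → 5000 → 4000.

ISO 4000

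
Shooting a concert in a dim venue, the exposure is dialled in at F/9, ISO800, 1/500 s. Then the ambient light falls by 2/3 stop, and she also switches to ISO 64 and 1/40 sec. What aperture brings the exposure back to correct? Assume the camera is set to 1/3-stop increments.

f/7.1

Scene light: 2/3 stop darker.
ISO: 800 → 640 → 500 → 400 → 320 → 250 → 200 → 160 → 125 → 100 → 80 → 64 — 3 2/3 stops dropped (darker).
Shutter speed: 1/500 → 1/400 → 1/320 → 1/250 → 1/200 → 1/160 → 1/125 → 1/100 → 1/80 → 1/60 → 1/50 → 1/40 — 3 2/3 stops slower (brighter).
Net so far: 2/3 stop darker. Aperture: f/9 → f/8 → f/7.1.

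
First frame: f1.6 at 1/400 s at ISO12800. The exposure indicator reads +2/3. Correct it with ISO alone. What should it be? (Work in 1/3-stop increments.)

ISO 8000

Overexposed by 2/3 stop → need 2/3 stop darker.
ISO: 12800 → 10000 → 8000.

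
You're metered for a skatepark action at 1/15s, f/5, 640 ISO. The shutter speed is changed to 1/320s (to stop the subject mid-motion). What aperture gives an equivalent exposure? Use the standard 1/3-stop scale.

Shutter speed: 1/15 → 1/20 → 1/25 → 1/30 → 1/40 → 1/50 → 1/60 → 1/80 → 1/100 → 1/125 → 1/160 → 1/200 → 1/250 → 1/320 — 4 1/3 stops shorter (darker).
Need 4 1/3 stops brighter from the aperture: f/5 → f/4.5 → f/4 → f/3.5 → f/3.2 → f/2.8 → f/2.5 → f/2.2 → f/2 → f/1.8 → f/1.6 → f/1.4 → f/1.2 → f/1.1.

f/1.1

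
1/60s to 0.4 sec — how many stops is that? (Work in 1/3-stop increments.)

4 2/3 stops

1/60 → 1/50 → 1/40 → 1/30 → 1/25 → 1/20 → 1/15 → 1/13 → 1/10 → 1/8 → 1/6 → 1/5 → 1/4 → 0.3 → 0.4 — count the steps: 14 third-stops = 4 2/3 stops.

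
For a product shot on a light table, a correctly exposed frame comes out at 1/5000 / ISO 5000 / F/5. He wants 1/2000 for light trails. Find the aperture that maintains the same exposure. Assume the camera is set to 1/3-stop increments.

f/8

Shutter speed: 1/5000 → 1/4000 → 1/3200 → 1/2500 → 1/2000 — 1 1/3 stops slower (brighter).
Need 1 1/3 stops darker from the aperture: f/5 → f/5.6 → f/6.3 → f/7.1 → f/8.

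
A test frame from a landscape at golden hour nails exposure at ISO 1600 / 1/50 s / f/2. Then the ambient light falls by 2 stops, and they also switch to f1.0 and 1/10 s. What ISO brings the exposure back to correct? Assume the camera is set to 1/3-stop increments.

Scene light: 2 stops darker.
Aperture: f/2 → f/1.8 → f/1.6 → f/1.4 → f/1.2 → f/1.1 → f/1.0 — 2 stops larger aperture (brighter).
Shutter speed: 1/50 → 1/40 → 1/30 → 1/25 → 1/20 → 1/15 → 1/13 → 1/10 — 2 1/3 stops slower (brighter).
Net so far: 2 1/3 stops brighter. ISO: 1600 → 1250 → 1000 → 800 → 640 → 500 → 400 → 320.

ISO 320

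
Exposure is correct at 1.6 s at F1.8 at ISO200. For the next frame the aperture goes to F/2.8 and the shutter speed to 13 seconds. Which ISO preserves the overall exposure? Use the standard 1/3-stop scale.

Aperture: f/1.8 → f/2 → f/2.2 → f/2.5 → f/2.8 — 1 1/3 stops smaller aperture (darker).
Shutter speed: 1.6 → 2 → 2.5 → 3.2 → 4 → 5 → 6 → 8 → 10 → 13 — 3 stops longer (brighter).
Net change so far: 1 2/3 stops brighter. Offset with the ISO: 200 → 160 → 125 → 100 → 80 → 64.

ISO 64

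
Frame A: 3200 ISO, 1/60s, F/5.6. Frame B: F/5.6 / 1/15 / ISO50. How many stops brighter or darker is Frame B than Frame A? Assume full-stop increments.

Aperture: unchanged.
Shutter speed: 1/60 → 1/30 → 1/15 — 2 stops longer (brighter).
ISO: 3200 → 1600 → 800 → 400 → 200 → 100 → 50 — 6 stops lower (darker).
Net: +2 −6 = −4 stops.

4 stops darker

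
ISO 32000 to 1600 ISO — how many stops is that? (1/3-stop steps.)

4 1/3 stops

32000 → 25600 → 20000 → 16000 → 12800 → 10000 → 8000 → 6400 → 5000 → 4000 → 3200 → 2500 → 2000 → 1600 — count the steps: 13 third-stops = 4 1/3 stops.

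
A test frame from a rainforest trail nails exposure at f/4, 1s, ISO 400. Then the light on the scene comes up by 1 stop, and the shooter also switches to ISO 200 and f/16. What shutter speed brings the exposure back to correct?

Scene light: 1 stop brighter.
ISO: 400 → 200 — 1 stop dropped (darker).
Aperture: f/4 → f/5.6 → f/8 → f/11 → f/16 — 4 stops smaller aperture (darker).
Net so far: 4 stops darker. Shutter speed: 1 → 2 → 4 → 8 → 15.

15 s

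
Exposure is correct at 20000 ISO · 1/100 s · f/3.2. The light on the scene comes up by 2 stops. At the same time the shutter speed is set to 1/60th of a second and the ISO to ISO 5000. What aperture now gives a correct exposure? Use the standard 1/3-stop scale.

f/4

Scene light: 2 stops brighter.
Shutter speed: 1/100 → 1/80 → 1/60 — 2/3 stop longer (brighter).
ISO: 20000 → 16000 → 12800 → 10000 → 8000 → 6400 → 5000 — 2 stops lower (darker).
Net so far: 2/3 stop brighter. Aperture: f/3.2 → f/3.5 → f/4.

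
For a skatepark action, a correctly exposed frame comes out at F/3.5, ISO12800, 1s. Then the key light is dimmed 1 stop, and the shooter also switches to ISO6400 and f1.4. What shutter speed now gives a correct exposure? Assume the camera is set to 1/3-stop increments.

0.6 s

Scene light: 1 stop darker.
ISO: 12800 → 10000 → 8000 → 6400 — 1 stop dropped (darker).
Aperture: f/3.5 → f/3.2 → f/2.8 → f/2.5 → f/2.2 → f/2 → f/1.8 → f/1.6 → f/1.4 — 2 2/3 stops opened up (brighter).
Net so far: 2/3 stop brighter. Shutter speed: 1 → 0.8 → 0.6.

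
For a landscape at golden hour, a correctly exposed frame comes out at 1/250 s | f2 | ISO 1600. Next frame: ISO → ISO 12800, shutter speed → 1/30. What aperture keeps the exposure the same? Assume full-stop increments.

ISO: 1600 → 3200 → 6400 → 12800 — 3 stops raised (brighter).
Shutter speed: 1/250 → 1/125 → 1/60 → 1/30 — 3 stops longer (brighter).
Net change so far: 6 stops brighter. Offset with the aperture: f/2 → f/2.8 → f/4 → f/5.6 → f/8 → f/11 → f/16.

f/16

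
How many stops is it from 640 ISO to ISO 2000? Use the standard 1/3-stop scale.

1 2/3 stops

640 → 800 → 1000 → 1250 → 1600 → 2000 — count the steps: 5 third-stops = 1 2/3 stops.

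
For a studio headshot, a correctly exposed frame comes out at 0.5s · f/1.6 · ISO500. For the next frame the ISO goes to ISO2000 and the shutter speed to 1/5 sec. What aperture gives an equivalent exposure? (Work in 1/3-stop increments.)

ISO: 500 → 640 → 800 → 1000 → 1250 → 1600 → 2000 — 2 stops higher (brighter).
Shutter speed: 0.5 → 0.4 → 0.3 → 1/4 → 1/5 — 1 1/3 stops faster (darker).
Net change so far: 2/3 stop brighter. Offset with the aperture: f/1.6 → f/1.8 → f/2.

f/2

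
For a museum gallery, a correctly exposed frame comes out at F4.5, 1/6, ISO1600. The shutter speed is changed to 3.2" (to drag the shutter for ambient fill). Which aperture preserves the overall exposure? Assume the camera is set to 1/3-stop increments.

f/20

Shutter speed: 1/6 → 1/5 → 1/4 → 0.3 → 0.4 → 0.5 → 0.6 → 0.8 → 1 → 1.3 → 1.6 → 2 → 2.5 → 3.2 — 4 1/3 stops slower (brighter).
Need 4 1/3 stops darker from the aperture: f/4.5 → f/5 → f/5.6 → f/6.3 → f/7.1 → f/8 → f/9 → f/10 → f/11 → f/13 → f/14 → f/16 → f/18 → f/20.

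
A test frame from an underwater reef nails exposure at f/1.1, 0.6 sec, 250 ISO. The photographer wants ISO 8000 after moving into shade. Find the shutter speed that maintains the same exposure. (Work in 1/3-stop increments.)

1/50s

ISO: 250 → 320 → 400 → 500 → 640 → 800 → 1000 → 1250 → 1600 → 2000 → 2500 → 3200 → 4000 → 5000 → 6400 → 8000 — 5 stops higher (brighter).
Need 5 stops darker from the shutter speed: 0.6 → 0.5 → 0.4 → 0.3 → 1/4 → 1/5 → 1/6 → 1/8 → 1/10 → 1/13 → 1/15 → 1/20 → 1/25 → 1/30 → 1/40 → 1/50.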